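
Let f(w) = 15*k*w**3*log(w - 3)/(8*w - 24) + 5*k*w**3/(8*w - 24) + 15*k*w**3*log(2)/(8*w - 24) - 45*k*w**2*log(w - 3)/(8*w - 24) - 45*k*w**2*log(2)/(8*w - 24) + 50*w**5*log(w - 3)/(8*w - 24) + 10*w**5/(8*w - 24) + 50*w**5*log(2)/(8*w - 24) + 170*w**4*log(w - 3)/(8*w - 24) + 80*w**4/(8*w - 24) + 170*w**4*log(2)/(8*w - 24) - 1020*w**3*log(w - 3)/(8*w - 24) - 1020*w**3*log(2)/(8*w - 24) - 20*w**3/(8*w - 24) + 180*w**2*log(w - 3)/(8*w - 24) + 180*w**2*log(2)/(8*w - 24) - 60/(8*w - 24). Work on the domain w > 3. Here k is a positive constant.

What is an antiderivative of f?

f has the shape u'v + uv' for u = 5*k*w**3/8 + 5*w**5/4 + 10*w**4 - 5*w**3/2 - 15/2 and v = log(2*w - 6) — it is the derivative of the product u*v.
Check: d/dw[5*(k*w**3/4 + w**5/2 + 4*w**4 - w**3 - 3)*log(2*w - 6)/2] = (15*k*w**3*log(w - 3) + 5*k*w**3 + 15*k*w**3*log(2) - 45*k*w**2*log(w - 3) - 45*k*w**2*log(2) + 50*w**5*log(w - 3) + 10*w**5 + 50*w**5*log(2) + 170*w**4*log(w - 3) + 80*w**4 + 170*w**4*log(2) - 1020*w**3*log(w - 3) - 1020*w**3*log(2) - 20*w**3 + 180*w**2*log(w - 3) + 180*w**2*log(2) - 60)/(8*w - 24), which equals f(w).

An antiderivative is F(w) = 5*(k*w**3/4 + w**5/2 + 4*w**4 - w**3 - 3)*log(2*w - 6)/2.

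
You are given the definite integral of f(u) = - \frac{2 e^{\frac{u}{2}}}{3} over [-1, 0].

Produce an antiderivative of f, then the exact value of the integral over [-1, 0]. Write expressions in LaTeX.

Check any antiderivative F(u) by computing F'(u) and comparing it with f(u).
F(u) = - \frac{4 e^{\frac{u}{2}}}{3} is an antiderivative of f.
Check: d/du[- \frac{4 e^{\frac{u}{2}}}{3}] = - \frac{2 e^{\frac{u}{2}}}{3} = f(u).
F(0) = - \frac{4}{3}; F(-1) = - \frac{4}{3 e^{\frac{1}{2}}}.
Integral = F(0) - F(-1) = - \frac{4}{3} + \frac{4}{3 e^{\frac{1}{2}}}.

Antiderivative: F(u) = - \frac{4 e^{\frac{u}{2}}}{3}; value = - \frac{4}{3} + \frac{4}{3 e^{\frac{1}{2}}}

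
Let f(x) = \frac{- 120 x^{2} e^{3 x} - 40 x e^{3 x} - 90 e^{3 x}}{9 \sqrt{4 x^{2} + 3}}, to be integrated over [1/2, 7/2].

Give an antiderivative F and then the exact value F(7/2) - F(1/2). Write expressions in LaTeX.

Antiderivative: F(x) = - \frac{10 \sqrt{4 x^{2} + 3} e^{3 x}}{9}; value = - \frac{20 \sqrt{13} e^{\frac{21}{2}}}{9} + \frac{20 e^{\frac{3}{2}}}{9}

f has the shape u'v + uv' for u = - \frac{10 \sqrt{4 x^{2} + 3}}{9} and v = e^{3 x} — it is the derivative of the product u*v.
F(x) = - \frac{10 \sqrt{4 x^{2} + 3} e^{3 x}}{9} is an antiderivative of f.
Check: d/dx[- \frac{10 \sqrt{4 x^{2} + 3} e^{3 x}}{9}] = \frac{- 120 x^{2} e^{3 x} - 40 x e^{3 x} - 90 e^{3 x}}{9 \sqrt{4 x^{2} + 3}} = f(x).
F(7/2) = - \frac{20 \sqrt{13} e^{\frac{21}{2}}}{9}; F(1/2) = - \frac{20 e^{\frac{3}{2}}}{9}.
Integral = F(7/2) - F(1/2) = - \frac{20 \sqrt{13} e^{\frac{21}{2}}}{9} + \frac{20 e^{\frac{3}{2}}}{9}.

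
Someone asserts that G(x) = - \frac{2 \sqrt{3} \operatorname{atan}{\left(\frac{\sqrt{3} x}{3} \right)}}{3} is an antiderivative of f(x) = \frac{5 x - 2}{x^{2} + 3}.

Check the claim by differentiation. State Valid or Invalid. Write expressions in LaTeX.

Invalid: d/dx[G] - f = - \frac{5 x}{x^{2} + 3}, which is not 0.

d/dx[G] = - \frac{2}{x^{2} + 3}
d/dx[G] - f(x) = - \frac{5 x}{x^{2} + 3} != 0.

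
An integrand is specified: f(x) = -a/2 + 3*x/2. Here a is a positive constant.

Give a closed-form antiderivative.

For F(x) to be correct the identity F'(x) - f(x) = 0 must hold.
Check: d/dx[(-2*a*x + 3*x**2 + 8)/4] = -a/2 + 3*x/2 = f(x).

An antiderivative is F(x) = (-2*a*x + 3*x**2 + 8)/4.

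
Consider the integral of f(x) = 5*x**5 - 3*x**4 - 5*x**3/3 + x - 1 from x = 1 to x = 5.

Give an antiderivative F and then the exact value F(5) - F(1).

Antiderivative: F(x) = 5*x**6/6 - 3*x**5/5 - 5*x**4/12 + x**2/2 - x; value = 54468/5

Integrate term by term and add the pieces.
F(x) = 5*x**6/6 - 3*x**5/5 - 5*x**4/12 + x**2/2 - x is an antiderivative of f.
Check: d/dx[5*x**6/6 - 3*x**5/5 - 5*x**4/12 + x**2/2 - x] = 5*x**5 - 3*x**4 - 5*x**3/3 + x - 1 = f(x).
F(5) = 130715/12; F(1) = -41/60.
Integral = F(5) - F(1) = 54468/5.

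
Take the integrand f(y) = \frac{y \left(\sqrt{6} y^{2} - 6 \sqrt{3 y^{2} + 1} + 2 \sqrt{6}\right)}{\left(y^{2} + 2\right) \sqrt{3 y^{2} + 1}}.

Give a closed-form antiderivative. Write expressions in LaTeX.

An antiderivative is F(y) = \sqrt{2 y^{2} + \frac{2}{3}} - 3 \log{\left(2 y^{2} + 4 \right)}.

Whatever form F(y) takes, F'(y) = f(y) is non-negotiable.
Check: d/dy[\sqrt{2 y^{2} + \frac{2}{3}} - 3 \log{\left(2 y^{2} + 4 \right)}] = \frac{\sqrt{6} y^{3} - 6 y \sqrt{3 y^{2} + 1} + 2 \sqrt{6} y}{y^{2} \sqrt{3 y^{2} + 1} + 2 \sqrt{3 y^{2} + 1}}, which equals f(y).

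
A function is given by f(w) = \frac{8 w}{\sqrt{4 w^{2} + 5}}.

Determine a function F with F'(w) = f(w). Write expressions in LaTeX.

The substitution u = 4 w^{2} + 5 works: f is exactly (dF/du)*(du/dw) for that inner function.
Check: d/dw[2 \sqrt{4 w^{2} + 5}] = \frac{8 w}{\sqrt{4 w^{2} + 5}} = f(w).

An antiderivative is F(w) = 2 \sqrt{4 w^{2} + 5}.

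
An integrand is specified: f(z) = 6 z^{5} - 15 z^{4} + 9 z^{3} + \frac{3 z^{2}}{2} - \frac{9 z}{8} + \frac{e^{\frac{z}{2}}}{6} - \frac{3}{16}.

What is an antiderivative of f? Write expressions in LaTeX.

An antiderivative is F(z) = \frac{- 3 \left(- 4 z^{2} + 4 z + 1\right)^{3} + 64 e^{\frac{z}{2}}}{192}.

The integrand splits into summands that can be handled one at a time.
Check: d/dz[\frac{- 3 \left(- 4 z^{2} + 4 z + 1\right)^{3} + 64 e^{\frac{z}{2}}}{192}] = 6 z^{5} - 15 z^{4} + 9 z^{3} + \frac{3 z^{2}}{2} - \frac{9 z}{8} + \frac{e^{\frac{z}{2}}}{6} - \frac{3}{16} = f(z).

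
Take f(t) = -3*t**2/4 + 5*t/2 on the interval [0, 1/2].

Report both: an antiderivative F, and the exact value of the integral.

Antiderivative: F(t) = -t**3/4 + 5*t**2/4; value = 9/32

The integrand splits into summands that can be handled one at a time.
F(t) = -t**3/4 + 5*t**2/4 is an antiderivative of f.
Check: d/dt[-t**3/4 + 5*t**2/4] = -3*t**2/4 + 5*t/2 = f(t).
F(1/2) = 9/32; F(0) = 0.
Integral = F(1/2) - F(0) = 9/32.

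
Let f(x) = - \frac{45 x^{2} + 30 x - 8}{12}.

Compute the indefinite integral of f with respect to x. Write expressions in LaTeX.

Since d/dx undoes antidifferentiation here, F'(x) = f(x) is required of F(x).
Check: d/dx[- \frac{15 x^{3} + 15 x^{2} - 8 x + 4}{12}] = - \frac{15 x^{2}}{4} - \frac{5 x}{2} + \frac{2}{3}, which equals f(x).

F(x) = - \frac{15 x^{3} + 15 x^{2} - 8 x + 4}{12} + C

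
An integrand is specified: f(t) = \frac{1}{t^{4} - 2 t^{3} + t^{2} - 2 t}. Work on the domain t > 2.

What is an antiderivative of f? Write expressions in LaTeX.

The denominator factors as t \left(t - 2\right) \left(t^{2} + 1\right); partial fractions split f into directly integrable pieces: \frac{2 t - 1}{5 \left(t^{2} + 1\right)} + \frac{1}{10 \left(t - 2\right)} - \frac{1}{2 t}.
Check: d/dt[- \frac{\log{\left(t \right)}}{2} + \frac{\log{\left(t - 2 \right)}}{10} + \frac{\log{\left(t^{2} + 1 \right)}}{5} - \frac{\operatorname{atan}{\left(t \right)}}{5}] = \frac{1}{t^{4} - 2 t^{3} + t^{2} - 2 t} = f(t).

An antiderivative is F(t) = - \frac{\log{\left(t \right)}}{2} + \frac{\log{\left(t - 2 \right)}}{10} + \frac{\log{\left(t^{2} + 1 \right)}}{5} - \frac{\operatorname{atan}{\left(t \right)}}{5}.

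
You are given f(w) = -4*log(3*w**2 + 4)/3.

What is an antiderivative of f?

Whatever form F(w) takes, F'(w) = f(w) is non-negotiable.
Check: d/dw[-4*w*log(3*w**2 + 4)/3 + 8*w/3 - 16*sqrt(3)*atan(sqrt(3)*w/2)/9] = -4*log(3*w**2 + 4)/3 = f(w).

An antiderivative is F(w) = -4*w*log(3*w**2 + 4)/3 + 8*w/3 - 16*sqrt(3)*atan(sqrt(3)*w/2)/9.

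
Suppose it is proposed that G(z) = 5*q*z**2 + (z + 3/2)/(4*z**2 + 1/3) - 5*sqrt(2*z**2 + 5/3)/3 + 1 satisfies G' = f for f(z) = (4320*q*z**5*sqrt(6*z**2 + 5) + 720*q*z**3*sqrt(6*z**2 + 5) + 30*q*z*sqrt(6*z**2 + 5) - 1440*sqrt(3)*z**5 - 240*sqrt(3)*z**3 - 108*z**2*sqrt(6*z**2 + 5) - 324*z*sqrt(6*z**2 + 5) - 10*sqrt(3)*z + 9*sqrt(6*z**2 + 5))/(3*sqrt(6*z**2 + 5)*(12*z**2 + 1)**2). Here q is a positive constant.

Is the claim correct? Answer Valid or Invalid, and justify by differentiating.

Valid - differentiating G returns exactly f.

d/dz[G] = (4320*q*z**5*sqrt(6*z**2 + 5) + 720*q*z**3*sqrt(6*z**2 + 5) + 30*q*z*sqrt(6*z**2 + 5) - 1440*sqrt(3)*z**5 - 240*sqrt(3)*z**3 - 108*z**2*sqrt(6*z**2 + 5) - 324*z*sqrt(6*z**2 + 5) - 10*sqrt(3)*z + 9*sqrt(6*z**2 + 5))/(432*z**4*sqrt(6*z**2 + 5) + 72*z**2*sqrt(6*z**2 + 5) + 3*sqrt(6*z**2 + 5))
This equals f(z) exactly, so the claim holds.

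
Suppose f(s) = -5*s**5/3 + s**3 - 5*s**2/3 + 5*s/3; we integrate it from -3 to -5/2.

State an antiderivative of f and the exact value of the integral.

Integrate term by term and add the pieces.
F(s) = -5*s**6/18 + s**4/4 - 5*s**3/9 + 5*s**2/6 is an antiderivative of f.
Check: d/ds[-5*s**6/18 + s**4/4 - 5*s**3/9 + 5*s**2/6] = -5*s**5/3 + s**3 - 5*s**2/3 + 5*s/3 = f(s).
F(-5/2) = -50875/1152; F(-3) = -639/4.
Integral = F(-5/2) - F(-3) = 133157/1152.

Antiderivative: F(s) = -5*s**6/18 + s**4/4 - 5*s**3/9 + 5*s**2/6; value = 133157/1152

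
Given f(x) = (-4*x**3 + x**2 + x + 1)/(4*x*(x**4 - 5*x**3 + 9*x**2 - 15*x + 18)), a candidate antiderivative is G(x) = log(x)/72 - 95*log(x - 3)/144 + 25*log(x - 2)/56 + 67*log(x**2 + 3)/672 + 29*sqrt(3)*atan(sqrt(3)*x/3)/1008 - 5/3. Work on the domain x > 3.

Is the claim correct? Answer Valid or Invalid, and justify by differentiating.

d/dx[G] = (-4*x**3 + x**2 + x + 1)/(4*x**5 - 20*x**4 + 36*x**3 - 60*x**2 + 72*x)
This equals f(x) exactly, so the claim holds.

Valid - the claim checks out under differentiation.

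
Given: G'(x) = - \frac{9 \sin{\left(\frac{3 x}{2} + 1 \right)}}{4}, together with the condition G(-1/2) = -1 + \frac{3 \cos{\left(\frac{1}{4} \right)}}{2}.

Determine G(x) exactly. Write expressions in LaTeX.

For G(x) to be correct, d/dx[G] must agree with the stated G'(x) identically.
A general antiderivative is \frac{3 \cos{\left(\frac{3 x}{2} + 1 \right)}}{2} + C.
The condition gives C = -1 + \frac{3 \cos{\left(\frac{1}{4} \right)}}{2} - (\frac{3 \cos{\left(\frac{1}{4} \right)}}{2}) = -1.
So G(x) = \frac{3 \cos{\left(\frac{3 x}{2} + 1 \right)} - 2}{2}.
Check: d/dx[\frac{3 \cos{\left(\frac{3 x}{2} + 1 \right)} - 2}{2}] = - \frac{9 \sin{\left(\frac{3 x}{2} + 1 \right)}}{4} = G'(x).

G(x) = \frac{3 \cos{\left(\frac{3 x}{2} + 1 \right)} - 2}{2}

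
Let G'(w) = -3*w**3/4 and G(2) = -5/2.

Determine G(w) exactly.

G(w) = -(3*w**4 - 8)/16

Any candidate G(w) must reproduce the stated G'(w) exactly.
A general antiderivative is -3*w**4/16 + C.
The condition gives C = -5/2 - (-3) = 1/2.
So G(w) = -(3*w**4 - 8)/16.
Check: d/dw[-(3*w**4 - 8)/16] = -3*w**3/4 = G'(w).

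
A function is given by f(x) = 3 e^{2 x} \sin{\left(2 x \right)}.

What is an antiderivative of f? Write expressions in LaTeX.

An antiderivative is F(x) = \frac{3 e^{2 x} \sin{\left(2 x \right)}}{4} - \frac{3 e^{2 x} \cos{\left(2 x \right)}}{4}.

For F(x) to be correct the identity F'(x) - f(x) = 0 must hold.
Check: d/dx[\frac{3 e^{2 x} \sin{\left(2 x \right)}}{4} - \frac{3 e^{2 x} \cos{\left(2 x \right)}}{4}] = 3 e^{2 x} \sin{\left(2 x \right)} = f(x).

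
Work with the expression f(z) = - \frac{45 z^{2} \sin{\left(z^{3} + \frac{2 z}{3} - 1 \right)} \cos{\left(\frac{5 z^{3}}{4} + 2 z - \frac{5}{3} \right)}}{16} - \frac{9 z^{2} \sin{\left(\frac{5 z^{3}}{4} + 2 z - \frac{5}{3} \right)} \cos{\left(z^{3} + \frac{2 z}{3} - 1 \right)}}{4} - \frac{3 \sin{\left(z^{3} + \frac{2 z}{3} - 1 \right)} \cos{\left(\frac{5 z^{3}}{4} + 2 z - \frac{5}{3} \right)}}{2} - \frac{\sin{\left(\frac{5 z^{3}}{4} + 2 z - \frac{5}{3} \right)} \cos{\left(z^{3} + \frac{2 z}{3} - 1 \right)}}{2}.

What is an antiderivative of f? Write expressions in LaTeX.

An antiderivative is F(z) = - \frac{3 \sin{\left(z^{3} + \frac{2 z}{3} - 1 \right)} \sin{\left(\frac{5 z^{3}}{4} + 2 z - \frac{5}{3} \right)}}{4}.

f has the shape u'v + uv' for u = - \frac{3 \sin{\left(z^{3} + \frac{2 z}{3} - 1 \right)}}{4} and v = \sin{\left(\frac{5 z^{3}}{4} + 2 z - \frac{5}{3} \right)} — it is the derivative of the product u*v.
Check: d/dz[- \frac{3 \sin{\left(z^{3} + \frac{2 z}{3} - 1 \right)} \sin{\left(\frac{5 z^{3}}{4} + 2 z - \frac{5}{3} \right)}}{4}] = - \frac{45 z^{2} \sin{\left(z^{3} + \frac{2 z}{3} - 1 \right)} \cos{\left(\frac{5 z^{3}}{4} + 2 z - \frac{5}{3} \right)}}{16} - \frac{9 z^{2} \sin{\left(\frac{5 z^{3}}{4} + 2 z - \frac{5}{3} \right)} \cos{\left(z^{3} + \frac{2 z}{3} - 1 \right)}}{4} - \frac{3 \sin{\left(z^{3} + \frac{2 z}{3} - 1 \right)} \cos{\left(\frac{5 z^{3}}{4} + 2 z - \frac{5}{3} \right)}}{2} - \frac{\sin{\left(\frac{5 z^{3}}{4} + 2 z - \frac{5}{3} \right)} \cos{\left(z^{3} + \frac{2 z}{3} - 1 \right)}}{2} = f(z).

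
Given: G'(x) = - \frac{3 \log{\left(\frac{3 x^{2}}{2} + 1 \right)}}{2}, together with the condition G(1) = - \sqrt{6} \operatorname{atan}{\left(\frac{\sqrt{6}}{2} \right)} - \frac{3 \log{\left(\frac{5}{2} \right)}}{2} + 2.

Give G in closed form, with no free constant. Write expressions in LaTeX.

G(x) = - \frac{3 x \log{\left(\frac{3 x^{2}}{2} + 1 \right)} - 6 x + 2 \sqrt{6} \operatorname{atan}{\left(\frac{\sqrt{6} x}{2} \right)} + 2}{2}

A first test for any G(x): its x-derivative must equal the given G'(x).
A general antiderivative is - \frac{3 x \log{\left(\frac{3 x^{2}}{2} + 1 \right)}}{2} + 3 x - \sqrt{6} \operatorname{atan}{\left(\frac{\sqrt{6} x}{2} \right)} + C.
The condition gives C = - \sqrt{6} \operatorname{atan}{\left(\frac{\sqrt{6}}{2} \right)} - \frac{3 \log{\left(\frac{5}{2} \right)}}{2} + 2 - (- \sqrt{6} \operatorname{atan}{\left(\frac{\sqrt{6}}{2} \right)} - \frac{3 \log{\left(\frac{5}{2} \right)}}{2} + 3) = -1.
So G(x) = - \frac{3 x \log{\left(\frac{3 x^{2}}{2} + 1 \right)} - 6 x + 2 \sqrt{6} \operatorname{atan}{\left(\frac{\sqrt{6} x}{2} \right)} + 2}{2}.
Check: d/dx[- \frac{3 x \log{\left(\frac{3 x^{2}}{2} + 1 \right)} - 6 x + 2 \sqrt{6} \operatorname{atan}{\left(\frac{\sqrt{6} x}{2} \right)} + 2}{2}] = - \frac{3 \log{\left(\frac{3 x^{2}}{2} + 1 \right)}}{2} = G'(x).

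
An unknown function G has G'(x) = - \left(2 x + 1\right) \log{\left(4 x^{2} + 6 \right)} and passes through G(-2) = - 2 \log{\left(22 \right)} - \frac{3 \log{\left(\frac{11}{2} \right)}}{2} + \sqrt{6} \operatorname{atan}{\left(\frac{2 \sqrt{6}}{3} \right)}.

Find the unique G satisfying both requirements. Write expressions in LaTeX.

G(x) = - \frac{2 x^{2} \log{\left(4 x^{2} + 6 \right)} - 2 x^{2} + 2 x \log{\left(4 x^{2} + 6 \right)} - 4 x + 3 \log{\left(x^{2} + \frac{3}{2} \right)} + 2 \sqrt{6} \operatorname{atan}{\left(\frac{\sqrt{6} x}{3} \right)}}{2}

For G(x) to be correct, d/dx[G] must agree with the stated G'(x) identically.
A general antiderivative is x^{2} + 2 x + \left(- x^{2} - x\right) \log{\left(4 x^{2} + 6 \right)} - \frac{3 \log{\left(x^{2} + \frac{3}{2} \right)}}{2} - \sqrt{6} \operatorname{atan}{\left(\frac{\sqrt{6} x}{3} \right)} + C.
The condition gives C = - 2 \log{\left(22 \right)} - \frac{3 \log{\left(\frac{11}{2} \right)}}{2} + \sqrt{6} \operatorname{atan}{\left(\frac{2 \sqrt{6}}{3} \right)} - (- 2 \log{\left(22 \right)} - \frac{3 \log{\left(\frac{11}{2} \right)}}{2} + \sqrt{6} \operatorname{atan}{\left(\frac{2 \sqrt{6}}{3} \right)}) = 0.
So G(x) = - \frac{2 x^{2} \log{\left(4 x^{2} + 6 \right)} - 2 x^{2} + 2 x \log{\left(4 x^{2} + 6 \right)} - 4 x + 3 \log{\left(x^{2} + \frac{3}{2} \right)} + 2 \sqrt{6} \operatorname{atan}{\left(\frac{\sqrt{6} x}{3} \right)}}{2}.
Check: d/dx[- \frac{2 x^{2} \log{\left(4 x^{2} + 6 \right)} - 2 x^{2} + 2 x \log{\left(4 x^{2} + 6 \right)} - 4 x + 3 \log{\left(x^{2} + \frac{3}{2} \right)} + 2 \sqrt{6} \operatorname{atan}{\left(\frac{\sqrt{6} x}{3} \right)}}{2}] = - 2 x \log{\left(2 x^{2} + 3 \right)} - 2 x \log{\left(2 \right)} - \log{\left(2 x^{2} + 3 \right)} - \log{\left(2 \right)}, which equals G'(x).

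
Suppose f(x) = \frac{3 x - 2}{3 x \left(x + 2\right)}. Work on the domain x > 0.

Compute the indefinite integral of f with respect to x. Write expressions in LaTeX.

F(x) = \frac{- \log{\left(x \right)} + 4 \log{\left(x + 2 \right)}}{3} + C

The denominator factors as 3 x \left(x + 2\right); partial fractions split f into directly integrable pieces: \frac{4}{3 \left(x + 2\right)} - \frac{1}{3 x}.
Check: d/dx[\frac{- \log{\left(x \right)} + 4 \log{\left(x + 2 \right)}}{3}] = \frac{3 x - 2}{3 x^{2} + 6 x}, which equals f(x).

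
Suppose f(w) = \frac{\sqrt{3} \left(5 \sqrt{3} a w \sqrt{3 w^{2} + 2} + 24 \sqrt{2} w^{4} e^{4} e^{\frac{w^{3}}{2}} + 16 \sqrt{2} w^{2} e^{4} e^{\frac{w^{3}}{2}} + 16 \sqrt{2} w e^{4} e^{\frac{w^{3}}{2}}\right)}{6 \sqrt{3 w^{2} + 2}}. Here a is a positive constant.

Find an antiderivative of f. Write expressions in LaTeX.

Whatever form F(w) takes, F'(w) = f(w) is non-negotiable.
Check: d/dw[\frac{5 a w^{2}}{4} + \frac{8 \sqrt{2 w^{2} + \frac{4}{3}} e^{\frac{w^{3}}{2} + 4}}{3}] = \frac{\sqrt{3} \left(5 \sqrt{3} a w \sqrt{3 w^{2} + 2} + 24 \sqrt{2} w^{4} e^{4} e^{\frac{w^{3}}{2}} + 16 \sqrt{2} w^{2} e^{4} e^{\frac{w^{3}}{2}} + 16 \sqrt{2} w e^{4} e^{\frac{w^{3}}{2}}\right)}{6 \sqrt{3 w^{2} + 2}} = f(w).

An antiderivative is F(w) = \frac{5 a w^{2}}{4} + \frac{8 \sqrt{2 w^{2} + \frac{4}{3}} e^{\frac{w^{3}}{2} + 4}}{3}.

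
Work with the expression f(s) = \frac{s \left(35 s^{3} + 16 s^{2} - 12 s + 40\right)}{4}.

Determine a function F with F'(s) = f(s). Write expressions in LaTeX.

An antiderivative is F(s) = \frac{7 s^{5}}{4} + s^{4} - s^{3} + 5 s^{2}.

Differentiate the proposed F(s) back; it has to land on f(s) exactly.
Check: d/ds[\frac{7 s^{5}}{4} + s^{4} - s^{3} + 5 s^{2}] = \frac{35 s^{4}}{4} + 4 s^{3} - 3 s^{2} + 10 s, which equals f(s).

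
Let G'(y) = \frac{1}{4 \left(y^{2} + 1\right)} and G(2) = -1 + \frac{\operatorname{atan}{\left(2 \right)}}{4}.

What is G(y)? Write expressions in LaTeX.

Any candidate G(y) must reproduce the stated G'(y) exactly.
A general antiderivative is \frac{\operatorname{atan}{\left(y \right)}}{4} + C.
The condition gives C = -1 + \frac{\operatorname{atan}{\left(2 \right)}}{4} - (\frac{\operatorname{atan}{\left(2 \right)}}{4}) = -1.
So G(y) = \frac{\operatorname{atan}{\left(y \right)}}{4} - 1.
Check: d/dy[\frac{\operatorname{atan}{\left(y \right)}}{4} - 1] = \frac{1}{4 y^{2} + 4}, which equals G'(y).

G(y) = \frac{\operatorname{atan}{\left(y \right)}}{4} - 1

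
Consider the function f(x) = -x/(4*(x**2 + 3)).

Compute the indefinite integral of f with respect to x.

f matches the chain-rule pattern g'(h)*h' with inner function h(x) = x**2 + 3; substituting u = h(x) collapses the integral.
Check: d/dx[-log(x**2 + 3)/8] = -x/(4*x**2 + 12), which equals f(x).

F(x) = -log(x**2 + 3)/8 + C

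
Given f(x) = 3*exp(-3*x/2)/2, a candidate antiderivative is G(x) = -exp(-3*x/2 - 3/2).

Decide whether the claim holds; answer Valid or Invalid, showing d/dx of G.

d/dx[G] = 3*exp(-3/2)*exp(-3*x/2)/2
d/dx[G] - f(x) = (-3*exp(3/2)*exp(3*x/2) + 3*exp(3*x/2))*exp(-3/2)*exp(-3*x)/2 != 0.

Invalid: d/dx[G] - f = (-3*exp(3/2)*exp(3*x/2) + 3*exp(3*x/2))*exp(-3/2)*exp(-3*x)/2, which is not 0.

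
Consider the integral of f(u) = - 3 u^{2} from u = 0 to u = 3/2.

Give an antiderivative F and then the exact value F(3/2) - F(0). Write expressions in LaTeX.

Antiderivative: F(u) = - u^{3}; value = - \frac{27}{8}

Recover f(u) by differentiating a candidate F(u); any mismatch rules it out.
F(u) = - u^{3} is an antiderivative of f.
Check: d/du[- u^{3}] = - 3 u^{2} = f(u).
F(3/2) = - \frac{27}{8}; F(0) = 0.
Integral = F(3/2) - F(0) = - \frac{27}{8}.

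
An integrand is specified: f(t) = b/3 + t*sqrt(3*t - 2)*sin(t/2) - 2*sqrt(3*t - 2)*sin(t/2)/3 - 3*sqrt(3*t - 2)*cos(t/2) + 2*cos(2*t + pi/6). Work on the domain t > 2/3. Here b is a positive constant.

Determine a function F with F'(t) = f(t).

An antiderivative is F(t) = (b*t - 2*(3*t - 2)**(3/2)*cos(t/2) + 3*sin(2*t + pi/6))/3.

Integrate term by term and add the pieces.
Check: d/dt[(b*t - 2*(3*t - 2)**(3/2)*cos(t/2) + 3*sin(2*t + pi/6))/3] = b/3 + t*sqrt(3*t - 2)*sin(t/2) - 2*sqrt(3*t - 2)*sin(t/2)/3 - 3*sqrt(3*t - 2)*cos(t/2) + 2*cos(2*t + pi/6) = f(t).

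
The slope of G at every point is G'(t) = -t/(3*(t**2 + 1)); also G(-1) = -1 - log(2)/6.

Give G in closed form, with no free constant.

G(t) = -log(t**2 + 1)/6 - 1

The substitution u = t**2 + 1 works: G'(t) is exactly (dG/du)*(du/dt) for that inner function.
A general antiderivative is -log(t**2 + 1)/6 + C.
The condition gives C = -1 - log(2)/6 - (-log(2)/6) = -1.
So G(t) = -log(t**2 + 1)/6 - 1.
Check: d/dt[-log(t**2 + 1)/6 - 1] = -t/(3*t**2 + 3), which equals G'(t).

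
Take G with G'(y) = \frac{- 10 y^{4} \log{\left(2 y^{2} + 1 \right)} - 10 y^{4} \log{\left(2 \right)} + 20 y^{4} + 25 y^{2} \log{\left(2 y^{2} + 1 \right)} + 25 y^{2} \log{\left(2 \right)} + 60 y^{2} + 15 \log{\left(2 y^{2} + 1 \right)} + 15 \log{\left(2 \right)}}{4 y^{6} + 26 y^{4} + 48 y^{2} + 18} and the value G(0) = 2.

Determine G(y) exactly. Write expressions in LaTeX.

G(y) = \frac{4 y^{2} + 5 y \log{\left(2 y^{2} + 1 \right)} + 5 y \log{\left(2 \right)} + 12}{2 y^{2} + 6}

A candidate passes only if d/dy[G] lands on the given G'(y) exactly.
A general antiderivative is \frac{5 y \log{\left(4 y^{2} + 2 \right)}}{2 \left(y^{2} + 3\right)} + C.
The condition gives C = 2 - (0) = 2.
So G(y) = \frac{4 y^{2} + 5 y \log{\left(2 y^{2} + 1 \right)} + 5 y \log{\left(2 \right)} + 12}{2 y^{2} + 6}.
Check: d/dy[\frac{4 y^{2} + 5 y \log{\left(2 y^{2} + 1 \right)} + 5 y \log{\left(2 \right)} + 12}{2 y^{2} + 6}] = \frac{- 10 y^{4} \log{\left(2 y^{2} + 1 \right)} - 10 y^{4} \log{\left(2 \right)} + 20 y^{4} + 25 y^{2} \log{\left(2 y^{2} + 1 \right)} + 25 y^{2} \log{\left(2 \right)} + 60 y^{2} + 15 \log{\left(2 y^{2} + 1 \right)} + 15 \log{\left(2 \right)}}{4 y^{6} + 26 y^{4} + 48 y^{2} + 18} = G'(y).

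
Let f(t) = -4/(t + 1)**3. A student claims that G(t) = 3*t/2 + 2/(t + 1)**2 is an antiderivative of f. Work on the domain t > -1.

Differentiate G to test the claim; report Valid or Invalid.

d/dt[G] = (3*t**3 + 9*t**2 + 9*t - 5)/(2*t**3 + 6*t**2 + 6*t + 2)
d/dt[G] - f(t) = 3/2 != 0.

Invalid: d/dt[G] - f = 3/2, which is not 0.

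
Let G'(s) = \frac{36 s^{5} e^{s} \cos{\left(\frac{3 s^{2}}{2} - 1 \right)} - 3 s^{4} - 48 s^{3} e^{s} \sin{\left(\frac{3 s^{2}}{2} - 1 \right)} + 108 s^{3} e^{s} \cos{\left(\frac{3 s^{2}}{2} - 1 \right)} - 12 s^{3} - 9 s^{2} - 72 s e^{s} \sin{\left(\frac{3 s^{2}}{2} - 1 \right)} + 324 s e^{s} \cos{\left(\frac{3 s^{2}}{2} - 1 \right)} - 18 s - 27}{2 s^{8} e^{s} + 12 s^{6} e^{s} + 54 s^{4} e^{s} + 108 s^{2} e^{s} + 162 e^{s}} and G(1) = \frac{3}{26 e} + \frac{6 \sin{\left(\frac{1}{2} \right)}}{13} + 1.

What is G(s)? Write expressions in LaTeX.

G'(s) has the shape u'v + uv' for u = - \frac{1}{\frac{s^{4}}{3} + s^{2} + 3} and v = - 2 \sin{\left(\frac{3 s^{2}}{2} - 1 \right)} - \frac{e^{- s}}{2} — it is the derivative of the product u*v.
A general antiderivative is - \frac{- 2 \sin{\left(\frac{3 s^{2}}{2} - 1 \right)} - \frac{e^{- s}}{2}}{\frac{s^{4}}{3} + s^{2} + 3} + C.
The condition gives C = \frac{3}{26 e} + \frac{6 \sin{\left(\frac{1}{2} \right)}}{13} + 1 - (\frac{3}{26 e} + \frac{6 \sin{\left(\frac{1}{2} \right)}}{13}) = 1.
So G(s) = - \frac{- 2 \sin{\left(\frac{3 s^{2}}{2} - 1 \right)} - \frac{e^{- s}}{2}}{\frac{s^{4}}{3} + s^{2} + 3} + 1.
Check: d/ds[- \frac{- 2 \sin{\left(\frac{3 s^{2}}{2} - 1 \right)} - \frac{e^{- s}}{2}}{\frac{s^{4}}{3} + s^{2} + 3} + 1] = \frac{36 s^{5} e^{s} \cos{\left(\frac{3 s^{2}}{2} - 1 \right)} - 3 s^{4} - 48 s^{3} e^{s} \sin{\left(\frac{3 s^{2}}{2} - 1 \right)} + 108 s^{3} e^{s} \cos{\left(\frac{3 s^{2}}{2} - 1 \right)} - 12 s^{3} - 9 s^{2} - 72 s e^{s} \sin{\left(\frac{3 s^{2}}{2} - 1 \right)} + 324 s e^{s} \cos{\left(\frac{3 s^{2}}{2} - 1 \right)} - 18 s - 27}{2 s^{8} e^{s} + 12 s^{6} e^{s} + 54 s^{4} e^{s} + 108 s^{2} e^{s} + 162 e^{s}} = G'(s).

G(s) = - \frac{- 2 \sin{\left(\frac{3 s^{2}}{2} - 1 \right)} - \frac{e^{- s}}{2}}{\frac{s^{4}}{3} + s^{2} + 3} + 1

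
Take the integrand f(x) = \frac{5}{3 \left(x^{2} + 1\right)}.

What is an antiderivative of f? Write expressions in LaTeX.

An antiderivative F(x) passes only if d/dx[F] lands on f(x) exactly.
Check: d/dx[\frac{5 \operatorname{atan}{\left(x \right)}}{3}] = \frac{5}{3 x^{2} + 3}, which equals f(x).

An antiderivative is F(x) = \frac{5 \operatorname{atan}{\left(x \right)}}{3}.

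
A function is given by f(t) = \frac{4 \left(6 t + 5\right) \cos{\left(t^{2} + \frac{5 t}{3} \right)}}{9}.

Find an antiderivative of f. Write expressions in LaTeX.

An antiderivative is F(t) = \frac{4 \sin{\left(t^{2} + \frac{5 t}{3} \right)}}{3}.

The substitution u = t^{2} + \frac{5 t}{3} works: f is exactly (dF/du)*(du/dt) for that inner function.
Check: d/dt[\frac{4 \sin{\left(t^{2} + \frac{5 t}{3} \right)}}{3}] = \frac{8 t \cos{\left(t^{2} + \frac{5 t}{3} \right)}}{3} + \frac{20 \cos{\left(t^{2} + \frac{5 t}{3} \right)}}{9}, which equals f(t).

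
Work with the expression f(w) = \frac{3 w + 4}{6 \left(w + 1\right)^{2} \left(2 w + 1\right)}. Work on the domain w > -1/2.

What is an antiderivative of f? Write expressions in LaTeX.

An antiderivative is F(w) = \frac{5 \left(w + 1\right) \log{\left(w + \frac{1}{2} \right)} - 5 \left(w + 1\right) \log{\left(w + 1 \right)} + 1}{6 \left(w + 1\right)}.

The denominator factors as 6 \left(w + 1\right)^{2} \left(2 w + 1\right); partial fractions split f into directly integrable pieces: \frac{5}{3 \left(2 w + 1\right)} - \frac{5}{6 \left(w + 1\right)} - \frac{1}{6 \left(w + 1\right)^{2}}.
Check: d/dw[\frac{5 \left(w + 1\right) \log{\left(w + \frac{1}{2} \right)} - 5 \left(w + 1\right) \log{\left(w + 1 \right)} + 1}{6 \left(w + 1\right)}] = \frac{3 w + 4}{12 w^{3} + 30 w^{2} + 24 w + 6}, which equals f(w).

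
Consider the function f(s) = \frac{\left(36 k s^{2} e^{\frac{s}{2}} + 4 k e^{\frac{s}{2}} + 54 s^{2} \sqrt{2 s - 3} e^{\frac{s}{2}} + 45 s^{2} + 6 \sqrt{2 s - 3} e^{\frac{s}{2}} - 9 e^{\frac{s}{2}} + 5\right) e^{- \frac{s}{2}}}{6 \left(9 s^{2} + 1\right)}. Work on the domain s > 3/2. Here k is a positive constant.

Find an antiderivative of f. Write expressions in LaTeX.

An antiderivative F(s) passes only if d/ds[F] lands on f(s) exactly.
Check: d/ds[\frac{\left(4 k s e^{\frac{s}{2}} + 2 \left(2 s - 3\right)^{\frac{3}{2}} e^{\frac{s}{2}} - 3 e^{\frac{s}{2}} \operatorname{atan}{\left(3 s \right)} - 10\right) e^{- \frac{s}{2}}}{6}] = \frac{36 k s^{2} e^{\frac{s}{2}} + 4 k e^{\frac{s}{2}} + 54 s^{2} \sqrt{2 s - 3} e^{\frac{s}{2}} + 45 s^{2} + 6 \sqrt{2 s - 3} e^{\frac{s}{2}} - 9 e^{\frac{s}{2}} + 5}{54 s^{2} e^{\frac{s}{2}} + 6 e^{\frac{s}{2}}}, which equals f(s).

An antiderivative is F(s) = \frac{\left(4 k s e^{\frac{s}{2}} + 2 \left(2 s - 3\right)^{\frac{3}{2}} e^{\frac{s}{2}} - 3 e^{\frac{s}{2}} \operatorname{atan}{\left(3 s \right)} - 10\right) e^{- \frac{s}{2}}}{6}.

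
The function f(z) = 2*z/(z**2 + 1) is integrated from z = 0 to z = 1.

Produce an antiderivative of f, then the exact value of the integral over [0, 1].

The substitution u = z**2 + 1 works: f is exactly (dF/du)*(du/dz) for that inner function.
F(z) = log(z**2 + 1) is an antiderivative of f.
Check: d/dz[log(z**2 + 1)] = 2*z/(z**2 + 1) = f(z).
F(1) = log(2); F(0) = 0.
Integral = F(1) - F(0) = log(2).

Antiderivative: F(z) = log(z**2 + 1); value = log(2)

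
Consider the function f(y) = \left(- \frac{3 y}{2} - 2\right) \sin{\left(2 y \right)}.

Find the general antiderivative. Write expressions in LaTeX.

F(y) = \frac{3 y \cos{\left(2 y \right)}}{4} - \frac{3 \sin{\left(2 y \right)}}{8} + \cos{\left(2 y \right)} + C

An antiderivative F(y) passes only if d/dy[F] lands on f(y) exactly.
Check: d/dy[\frac{3 y \cos{\left(2 y \right)}}{4} - \frac{3 \sin{\left(2 y \right)}}{8} + \cos{\left(2 y \right)}] = - \frac{3 y \sin{\left(2 y \right)}}{2} - 2 \sin{\left(2 y \right)}, which equals f(y).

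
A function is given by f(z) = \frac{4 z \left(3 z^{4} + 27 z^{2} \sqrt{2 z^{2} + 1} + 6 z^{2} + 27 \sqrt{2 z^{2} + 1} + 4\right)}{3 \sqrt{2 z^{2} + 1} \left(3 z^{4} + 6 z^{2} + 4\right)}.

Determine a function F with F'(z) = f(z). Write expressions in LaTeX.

For F(z) to be correct the identity F'(z) - f(z) = 0 must hold.
Check: d/dz[\frac{2 \sqrt{2 z^{2} + 1} + 9 \log{\left(z^{4} + 2 z^{2} + \frac{4}{3} \right)}}{3}] = \frac{12 z^{5} + 108 z^{3} \sqrt{2 z^{2} + 1} + 24 z^{3} + 108 z \sqrt{2 z^{2} + 1} + 16 z}{9 z^{4} \sqrt{2 z^{2} + 1} + 18 z^{2} \sqrt{2 z^{2} + 1} + 12 \sqrt{2 z^{2} + 1}}, which equals f(z).

An antiderivative is F(z) = \frac{2 \sqrt{2 z^{2} + 1} + 9 \log{\left(z^{4} + 2 z^{2} + \frac{4}{3} \right)}}{3}.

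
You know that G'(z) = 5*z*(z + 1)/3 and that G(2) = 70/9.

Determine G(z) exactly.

G(z) = 5*z**3/9 + 5*z**2/6

For G(z) to be correct, d/dz[G] must agree with the stated G'(z) identically.
A general antiderivative is 5*z**3/9 + 5*z**2/6 + C.
The condition gives C = 70/9 - (70/9) = 0.
So G(z) = 5*z**3/9 + 5*z**2/6.
Check: d/dz[5*z**3/9 + 5*z**2/6] = 5*z**2/3 + 5*z/3, which equals G'(z).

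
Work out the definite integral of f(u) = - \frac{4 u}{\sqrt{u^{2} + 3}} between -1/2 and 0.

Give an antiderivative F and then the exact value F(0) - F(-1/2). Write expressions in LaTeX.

Antiderivative: F(u) = - 4 \sqrt{u^{2} + 3}; value = - 4 \sqrt{3} + 2 \sqrt{13}

f matches the chain-rule pattern g'(h)*h' with inner function h(u) = u^{2} + 3; substituting w = h(u) collapses the integral.
F(u) = - 4 \sqrt{u^{2} + 3} is an antiderivative of f.
Check: d/du[- 4 \sqrt{u^{2} + 3}] = - \frac{4 u}{\sqrt{u^{2} + 3}} = f(u).
F(0) = - 4 \sqrt{3}; F(-1/2) = - 2 \sqrt{13}.
Integral = F(0) - F(-1/2) = - 4 \sqrt{3} + 2 \sqrt{13}.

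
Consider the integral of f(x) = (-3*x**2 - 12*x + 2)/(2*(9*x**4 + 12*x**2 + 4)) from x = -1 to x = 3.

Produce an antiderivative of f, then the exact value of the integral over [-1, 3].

Recognize the product-rule pattern: f = u'v + uv' with u = 1/(3*x**2 + 2), v = x/2 + 1, so integration by parts undoes it.
F(x) = (x + 2)/(2*(3*x**2 + 2)) is an antiderivative of f.
Check: d/dx[(x + 2)/(2*(3*x**2 + 2))] = (-3*x**2 - 12*x + 2)/(18*x**4 + 24*x**2 + 8), which equals f(x).
F(3) = 5/58; F(-1) = 1/10.
Integral = F(3) - F(-1) = -2/145.

Antiderivative: F(x) = (x + 2)/(2*(3*x**2 + 2)); value = -2/145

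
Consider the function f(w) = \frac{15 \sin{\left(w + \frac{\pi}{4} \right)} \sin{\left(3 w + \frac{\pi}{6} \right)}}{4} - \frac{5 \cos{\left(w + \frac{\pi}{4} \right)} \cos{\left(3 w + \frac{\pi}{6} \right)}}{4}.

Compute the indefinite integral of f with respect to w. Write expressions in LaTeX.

F(w) = - \frac{5 \sin{\left(w + \frac{\pi}{4} \right)} \cos{\left(3 w + \frac{\pi}{6} \right)}}{4} + C

f has the shape u'v + uv' for u = - \frac{5 \cos{\left(3 w + \frac{\pi}{6} \right)}}{4} and v = \sin{\left(w + \frac{\pi}{4} \right)} — it is the derivative of the product u*v.
Check: d/dw[- \frac{5 \sin{\left(w + \frac{\pi}{4} \right)} \cos{\left(3 w + \frac{\pi}{6} \right)}}{4}] = \frac{15 \sin{\left(w + \frac{\pi}{4} \right)} \sin{\left(3 w + \frac{\pi}{6} \right)}}{4} - \frac{5 \cos{\left(w + \frac{\pi}{4} \right)} \cos{\left(3 w + \frac{\pi}{6} \right)}}{4} = f(w).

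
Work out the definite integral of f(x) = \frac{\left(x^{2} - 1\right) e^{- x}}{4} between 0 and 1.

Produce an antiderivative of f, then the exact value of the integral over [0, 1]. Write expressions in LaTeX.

Antiderivative: F(x) = \frac{\left(- x^{2} - 2 x - 1\right) e^{- x}}{4}; value = \frac{1}{4} - e^{-1}

f has the shape u'v + uv' for u = - \frac{x^{2}}{4} - \frac{x}{2} - \frac{1}{4} and v = e^{- x} — it is the derivative of the product u*v.
F(x) = \frac{\left(- x^{2} - 2 x - 1\right) e^{- x}}{4} is an antiderivative of f.
Check: d/dx[\frac{\left(- x^{2} - 2 x - 1\right) e^{- x}}{4}] = \frac{\left(x^{2} - 1\right) e^{- x}}{4} = f(x).
F(1) = - \frac{1}{e}; F(0) = - \frac{1}{4}.
Integral = F(1) - F(0) = \frac{1}{4} - e^{-1}.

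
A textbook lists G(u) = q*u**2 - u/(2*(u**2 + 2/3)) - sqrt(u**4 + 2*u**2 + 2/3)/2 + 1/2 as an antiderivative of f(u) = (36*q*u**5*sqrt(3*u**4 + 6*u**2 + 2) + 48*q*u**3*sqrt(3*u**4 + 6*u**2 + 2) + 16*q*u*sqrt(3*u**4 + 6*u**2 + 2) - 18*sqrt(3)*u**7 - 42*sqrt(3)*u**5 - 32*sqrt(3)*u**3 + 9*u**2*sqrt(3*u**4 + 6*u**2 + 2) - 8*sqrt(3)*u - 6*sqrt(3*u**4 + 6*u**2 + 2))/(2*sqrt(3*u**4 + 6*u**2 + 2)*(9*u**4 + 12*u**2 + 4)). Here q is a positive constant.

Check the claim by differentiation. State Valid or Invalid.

Valid. The derivative of G reproduces f.

d/du[G] = (36*q*u**5*sqrt(3*u**4 + 6*u**2 + 2) + 48*q*u**3*sqrt(3*u**4 + 6*u**2 + 2) + 16*q*u*sqrt(3*u**4 + 6*u**2 + 2) - 18*sqrt(3)*u**7 - 42*sqrt(3)*u**5 - 32*sqrt(3)*u**3 + 9*u**2*sqrt(3*u**4 + 6*u**2 + 2) - 8*sqrt(3)*u - 6*sqrt(3*u**4 + 6*u**2 + 2))/(18*u**4*sqrt(3*u**4 + 6*u**2 + 2) + 24*u**2*sqrt(3*u**4 + 6*u**2 + 2) + 8*sqrt(3*u**4 + 6*u**2 + 2))
This equals f(u) exactly, so the claim holds.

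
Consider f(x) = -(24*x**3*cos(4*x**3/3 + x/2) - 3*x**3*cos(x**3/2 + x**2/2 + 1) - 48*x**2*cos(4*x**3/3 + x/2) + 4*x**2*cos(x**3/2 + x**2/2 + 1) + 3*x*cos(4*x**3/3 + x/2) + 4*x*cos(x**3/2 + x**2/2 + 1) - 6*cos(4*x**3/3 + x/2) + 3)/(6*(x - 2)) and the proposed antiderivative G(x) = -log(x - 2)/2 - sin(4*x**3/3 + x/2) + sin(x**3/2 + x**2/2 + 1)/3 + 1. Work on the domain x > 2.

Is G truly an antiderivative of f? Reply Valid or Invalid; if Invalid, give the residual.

d/dx[G] = (-24*x**3*cos(4*x**3/3 + x/2) + 3*x**3*cos(x**3/2 + x**2/2 + 1) + 48*x**2*cos(4*x**3/3 + x/2) - 4*x**2*cos(x**3/2 + x**2/2 + 1) - 3*x*cos(4*x**3/3 + x/2) - 4*x*cos(x**3/2 + x**2/2 + 1) + 6*cos(4*x**3/3 + x/2) - 3)/(6*x - 12)
This equals f(x) exactly, so the claim holds.

Valid: G'(x) = f(x).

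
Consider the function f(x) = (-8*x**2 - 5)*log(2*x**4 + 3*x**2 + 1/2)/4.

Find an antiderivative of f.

Differentiate the proposed F(x) back; it has to land on f(x) exactly.
Check: d/dx[-2*x**3*log(2*x**4 + 3*x**2 + 1/2)/3 + 8*x**3/9 - 5*x*log(2*x**4 + 3*x**2 + 1/2)/4 + 3*x - sqrt(123 - 7*sqrt(5))*atan(122*x/(2*sqrt(5)*sqrt(123 - 7*sqrt(5)) + 9*sqrt(123 - 7*sqrt(5))))/12 + sqrt(7*sqrt(5) + 123)*atan(122*x/(-9*sqrt(7*sqrt(5) + 123) + 2*sqrt(5)*sqrt(7*sqrt(5) + 123)))/12] = -2*x**2*log(2*x**4 + 3*x**2 + 1/2) - 5*log(2*x**4 + 3*x**2 + 1/2)/4, which equals f(x).

An antiderivative is F(x) = -2*x**3*log(2*x**4 + 3*x**2 + 1/2)/3 + 8*x**3/9 - 5*x*log(2*x**4 + 3*x**2 + 1/2)/4 + 3*x - sqrt(123 - 7*sqrt(5))*atan(122*x/(2*sqrt(5)*sqrt(123 - 7*sqrt(5)) + 9*sqrt(123 - 7*sqrt(5))))/12 + sqrt(7*sqrt(5) + 123)*atan(122*x/(-9*sqrt(7*sqrt(5) + 123) + 2*sqrt(5)*sqrt(7*sqrt(5) + 123)))/12.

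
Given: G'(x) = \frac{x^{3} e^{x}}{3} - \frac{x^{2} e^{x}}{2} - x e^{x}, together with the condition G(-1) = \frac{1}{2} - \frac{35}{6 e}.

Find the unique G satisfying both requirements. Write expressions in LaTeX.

G'(x) has the shape u'v + uv' for u = \frac{x^{3}}{3} - \frac{3 x^{2}}{2} + 2 x - 2 and v = e^{x} — it is the derivative of the product u*v.
A general antiderivative is \frac{\left(2 x^{3} - 9 x^{2} + 12 x - 12\right) e^{x}}{6} + C.
The condition gives C = \frac{1}{2} - \frac{35}{6 e} - (- \frac{35}{6 e}) = \frac{1}{2}.
So G(x) = \frac{\left(2 x^{3} - 9 x^{2} + 12 x - 12\right) e^{x}}{6} + \frac{1}{2}.
Check: d/dx[\frac{\left(2 x^{3} - 9 x^{2} + 12 x - 12\right) e^{x}}{6} + \frac{1}{2}] = \frac{x^{3} e^{x}}{3} - \frac{x^{2} e^{x}}{2} - x e^{x} = G'(x).

G(x) = \frac{\left(2 x^{3} - 9 x^{2} + 12 x - 12\right) e^{x}}{6} + \frac{1}{2}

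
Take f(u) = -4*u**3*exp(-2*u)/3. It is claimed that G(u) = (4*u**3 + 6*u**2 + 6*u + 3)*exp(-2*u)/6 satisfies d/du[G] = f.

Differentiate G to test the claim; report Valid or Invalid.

d/du[G] = -4*u**3*exp(-2*u)/3
This equals f(u) exactly, so the claim holds.

Valid - differentiating G returns exactly f.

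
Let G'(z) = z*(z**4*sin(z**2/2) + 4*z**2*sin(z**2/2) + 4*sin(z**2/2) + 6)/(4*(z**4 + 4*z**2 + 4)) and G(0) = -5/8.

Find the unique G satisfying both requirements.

Whatever form G(z) takes, its d/dz must return the stated G'(z).
A general antiderivative is -cos(z**2/2)/4 - 3/(4*(z**2 + 2)) + C.
The condition gives C = -5/8 - (-5/8) = 0.
So G(z) = -cos(z**2/2)/4 - 3/(4*(z**2 + 2)).
Check: d/dz[-cos(z**2/2)/4 - 3/(4*(z**2 + 2))] = (z**5*sin(z**2/2) + 4*z**3*sin(z**2/2) + 4*z*sin(z**2/2) + 6*z)/(4*z**4 + 16*z**2 + 16), which equals G'(z).

G(z) = -cos(z**2/2)/4 - 3/(4*(z**2 + 2))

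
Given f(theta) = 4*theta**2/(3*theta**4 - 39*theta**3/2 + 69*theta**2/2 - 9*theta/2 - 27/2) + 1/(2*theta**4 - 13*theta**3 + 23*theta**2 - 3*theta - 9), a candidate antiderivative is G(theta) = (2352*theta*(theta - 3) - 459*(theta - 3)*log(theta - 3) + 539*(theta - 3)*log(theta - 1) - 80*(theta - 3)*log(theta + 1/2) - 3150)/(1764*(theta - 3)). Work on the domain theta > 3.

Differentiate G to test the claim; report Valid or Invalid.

Invalid: d/dtheta[G] - f = 4/3, which is not 0.

d/dtheta[G] = (8*theta**4 - 52*theta**3 + 100*theta**2 - 12*theta - 33)/(6*theta**4 - 39*theta**3 + 69*theta**2 - 9*theta - 27)
d/dtheta[G] - f(theta) = 4/3 != 0.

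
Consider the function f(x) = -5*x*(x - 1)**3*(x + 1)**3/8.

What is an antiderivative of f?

f matches the chain-rule pattern g'(h)*h' with inner function h(x) = x**2/2 - 1/2; substituting u = h(x) collapses the integral.
Check: d/dx[-5*(x - 1)**4*(x + 1)**4/64] = -5*x**7/8 + 15*x**5/8 - 15*x**3/8 + 5*x/8, which equals f(x).

An antiderivative is F(x) = -5*(x - 1)**4*(x + 1)**4/64.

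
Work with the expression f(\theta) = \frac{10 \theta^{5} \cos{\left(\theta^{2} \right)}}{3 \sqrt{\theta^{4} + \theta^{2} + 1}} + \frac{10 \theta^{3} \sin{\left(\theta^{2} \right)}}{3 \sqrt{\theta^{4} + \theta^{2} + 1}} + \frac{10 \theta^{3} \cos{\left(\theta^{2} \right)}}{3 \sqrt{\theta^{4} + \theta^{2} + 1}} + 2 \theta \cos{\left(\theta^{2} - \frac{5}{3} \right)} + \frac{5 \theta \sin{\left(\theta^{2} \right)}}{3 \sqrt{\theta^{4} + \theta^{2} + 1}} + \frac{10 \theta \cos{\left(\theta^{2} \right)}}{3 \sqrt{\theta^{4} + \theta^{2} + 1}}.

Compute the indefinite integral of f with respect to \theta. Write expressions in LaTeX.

F(\theta) = \frac{5 \sqrt{\theta^{4} + \theta^{2} + 1} \sin{\left(\theta^{2} \right)}}{3} + \sin{\left(\theta^{2} - \frac{5}{3} \right)} + C

Integrate term by term and add the pieces.
Check: d/d\theta[\frac{5 \sqrt{\theta^{4} + \theta^{2} + 1} \sin{\left(\theta^{2} \right)}}{3} + \sin{\left(\theta^{2} - \frac{5}{3} \right)}] = \frac{10 \theta^{5} \cos{\left(\theta^{2} \right)} + 10 \theta^{3} \sin{\left(\theta^{2} \right)} + 10 \theta^{3} \cos{\left(\theta^{2} \right)} + 6 \theta \sqrt{\theta^{4} + \theta^{2} + 1} \cos{\left(\theta^{2} - \frac{5}{3} \right)} + 5 \theta \sin{\left(\theta^{2} \right)} + 10 \theta \cos{\left(\theta^{2} \right)}}{3 \sqrt{\theta^{4} + \theta^{2} + 1}}, which equals f(\theta).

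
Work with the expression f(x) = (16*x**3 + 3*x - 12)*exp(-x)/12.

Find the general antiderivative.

F(x) = -(16*x**3 + 48*x**2 + 99*x + 87)*exp(-x)/12 + C

Recognize the product-rule pattern: f = u'v + uv' with u = -4*x**3/3 - 4*x**2 - 33*x/4 - 29/4, v = exp(-x), so integration by parts undoes it.
Check: d/dx[-(16*x**3 + 48*x**2 + 99*x + 87)*exp(-x)/12] = (16*x**3 + 3*x - 12)*exp(-x)/12 = f(x).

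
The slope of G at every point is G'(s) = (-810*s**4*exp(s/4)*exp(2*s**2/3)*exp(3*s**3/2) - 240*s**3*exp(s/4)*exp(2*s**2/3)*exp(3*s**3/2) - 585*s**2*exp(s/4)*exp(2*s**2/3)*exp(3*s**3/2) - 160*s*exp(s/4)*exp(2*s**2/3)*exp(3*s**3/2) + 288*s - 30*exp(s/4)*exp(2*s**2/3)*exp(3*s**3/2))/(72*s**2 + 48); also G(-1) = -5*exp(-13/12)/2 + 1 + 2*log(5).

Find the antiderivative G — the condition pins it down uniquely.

A candidate passes only if d/ds[G] lands on the given G'(s) exactly.
A general antiderivative is -5*exp(3*s**3/2 + 2*s**2/3 + s/4)/2 + 2*log(3*s**2 + 2) + C.
The condition gives C = -5*exp(-13/12)/2 + 1 + 2*log(5) - (-5*exp(-13/12)/2 + 2*log(5)) = 1.
So G(s) = (-5*exp(3*s**3/2 + 2*s**2/3 + s/4) + 4*log(3*s**2 + 2) + 2)/2.
Check: d/ds[(-5*exp(3*s**3/2 + 2*s**2/3 + s/4) + 4*log(3*s**2 + 2) + 2)/2] = (-810*s**4*exp(s/4)*exp(2*s**2/3)*exp(3*s**3/2) - 240*s**3*exp(s/4)*exp(2*s**2/3)*exp(3*s**3/2) - 585*s**2*exp(s/4)*exp(2*s**2/3)*exp(3*s**3/2) - 160*s*exp(s/4)*exp(2*s**2/3)*exp(3*s**3/2) + 288*s - 30*exp(s/4)*exp(2*s**2/3)*exp(3*s**3/2))/(72*s**2 + 48) = G'(s).

G(s) = (-5*exp(3*s**3/2 + 2*s**2/3 + s/4) + 4*log(3*s**2 + 2) + 2)/2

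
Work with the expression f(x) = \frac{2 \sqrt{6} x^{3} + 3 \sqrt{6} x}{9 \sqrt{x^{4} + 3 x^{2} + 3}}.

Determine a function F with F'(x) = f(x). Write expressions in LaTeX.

An antiderivative is F(x) = \frac{\sqrt{6} \sqrt{x^{4} + 3 x^{2} + 3}}{9}.

The substitution u = \frac{2 x^{4}}{3} + 2 x^{2} + 2 works: f is exactly (dF/du)*(du/dx) for that inner function.
Check: d/dx[\frac{\sqrt{6} \sqrt{x^{4} + 3 x^{2} + 3}}{9}] = \frac{2 \sqrt{6} x^{3} + 3 \sqrt{6} x}{9 \sqrt{x^{4} + 3 x^{2} + 3}} = f(x).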